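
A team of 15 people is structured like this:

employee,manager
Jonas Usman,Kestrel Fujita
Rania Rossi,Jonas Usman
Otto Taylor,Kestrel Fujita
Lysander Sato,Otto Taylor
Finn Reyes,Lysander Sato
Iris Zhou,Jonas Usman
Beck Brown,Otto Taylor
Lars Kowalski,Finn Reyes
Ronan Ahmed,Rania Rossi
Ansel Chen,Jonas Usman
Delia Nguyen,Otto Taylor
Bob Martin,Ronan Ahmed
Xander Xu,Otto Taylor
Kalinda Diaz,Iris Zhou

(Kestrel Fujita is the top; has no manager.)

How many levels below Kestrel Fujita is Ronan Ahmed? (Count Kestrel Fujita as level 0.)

3

Chain from Ronan Ahmed up to Kestrel Fujita: Ronan Ahmed → Rania Rossi → Jonas Usman → Kestrel Fujita. That is 3 steps up, so Ronan Ahmed is 3 levels below Kestrel Fujita.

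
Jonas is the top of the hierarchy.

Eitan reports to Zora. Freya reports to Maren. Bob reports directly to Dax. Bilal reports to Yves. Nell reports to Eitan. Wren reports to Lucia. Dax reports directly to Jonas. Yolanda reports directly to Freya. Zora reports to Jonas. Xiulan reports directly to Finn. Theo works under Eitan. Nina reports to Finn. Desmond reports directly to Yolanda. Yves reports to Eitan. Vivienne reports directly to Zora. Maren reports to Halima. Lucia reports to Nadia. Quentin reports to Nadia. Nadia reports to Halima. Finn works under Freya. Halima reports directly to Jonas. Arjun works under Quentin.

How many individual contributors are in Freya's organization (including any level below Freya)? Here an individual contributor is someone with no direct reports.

The people in Freya's organization with no one reporting to them are Desmond, Xiulan, Nina. That is 3.

3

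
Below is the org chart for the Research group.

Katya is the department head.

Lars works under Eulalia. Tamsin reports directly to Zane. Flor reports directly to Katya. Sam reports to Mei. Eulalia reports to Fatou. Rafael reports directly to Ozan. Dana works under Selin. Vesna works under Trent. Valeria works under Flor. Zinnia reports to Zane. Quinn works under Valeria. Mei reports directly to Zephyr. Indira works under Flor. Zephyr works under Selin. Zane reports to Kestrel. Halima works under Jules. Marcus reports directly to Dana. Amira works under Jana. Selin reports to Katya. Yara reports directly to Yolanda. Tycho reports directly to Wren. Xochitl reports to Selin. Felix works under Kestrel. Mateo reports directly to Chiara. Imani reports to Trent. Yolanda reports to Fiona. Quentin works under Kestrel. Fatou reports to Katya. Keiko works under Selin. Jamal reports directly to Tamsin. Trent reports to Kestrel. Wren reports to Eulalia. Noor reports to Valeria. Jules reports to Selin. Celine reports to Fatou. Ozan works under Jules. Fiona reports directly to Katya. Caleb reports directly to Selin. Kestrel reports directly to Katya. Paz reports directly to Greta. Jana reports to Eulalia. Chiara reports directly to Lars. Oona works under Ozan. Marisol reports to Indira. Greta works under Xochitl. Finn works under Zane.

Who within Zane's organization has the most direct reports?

Direct-report counts within Zane's organization: Zane has 3; Tamsin has 1. The largest is 3, held by Zane.

Zane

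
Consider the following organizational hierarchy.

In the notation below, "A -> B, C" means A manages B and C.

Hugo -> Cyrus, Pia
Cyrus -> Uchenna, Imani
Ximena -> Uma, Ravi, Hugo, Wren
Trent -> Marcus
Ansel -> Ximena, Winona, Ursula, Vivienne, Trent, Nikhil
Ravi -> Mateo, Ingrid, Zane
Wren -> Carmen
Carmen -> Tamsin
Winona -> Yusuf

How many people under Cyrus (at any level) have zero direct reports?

The people in Cyrus's organization with no one reporting to them are Imani, Uchenna. That is 2.

2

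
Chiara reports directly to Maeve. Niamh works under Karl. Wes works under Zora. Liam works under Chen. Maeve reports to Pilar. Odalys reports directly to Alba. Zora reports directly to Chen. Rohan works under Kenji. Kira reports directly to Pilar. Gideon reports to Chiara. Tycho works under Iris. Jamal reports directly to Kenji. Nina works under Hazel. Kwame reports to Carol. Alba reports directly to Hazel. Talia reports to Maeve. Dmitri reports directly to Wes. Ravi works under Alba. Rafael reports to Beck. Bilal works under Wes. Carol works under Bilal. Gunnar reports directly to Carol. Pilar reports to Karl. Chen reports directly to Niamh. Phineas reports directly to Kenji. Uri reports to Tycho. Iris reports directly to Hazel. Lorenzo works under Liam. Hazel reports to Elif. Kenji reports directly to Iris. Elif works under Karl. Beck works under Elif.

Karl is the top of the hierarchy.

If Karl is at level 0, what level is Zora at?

Chain from Zora up to Karl: Zora → Chen → Niamh → Karl. That is 3 steps up, so Zora is 3 levels below Karl.

3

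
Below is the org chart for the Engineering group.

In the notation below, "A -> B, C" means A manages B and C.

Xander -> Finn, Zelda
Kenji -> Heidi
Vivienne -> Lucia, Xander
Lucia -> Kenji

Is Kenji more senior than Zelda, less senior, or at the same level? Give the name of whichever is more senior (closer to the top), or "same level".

same level

Both Kenji and Zelda are 2 levels below Vivienne.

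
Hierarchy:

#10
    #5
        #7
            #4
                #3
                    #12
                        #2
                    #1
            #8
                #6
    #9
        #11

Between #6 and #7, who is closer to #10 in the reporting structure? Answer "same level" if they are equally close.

#6 is 4 levels below #10; #7 is 2. #7 is higher.

#7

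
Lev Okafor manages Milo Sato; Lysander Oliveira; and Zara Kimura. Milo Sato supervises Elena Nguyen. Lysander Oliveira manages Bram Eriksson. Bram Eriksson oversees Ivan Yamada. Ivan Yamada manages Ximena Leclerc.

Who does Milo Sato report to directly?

Milo Sato reports directly to Lev Okafor.

Lev Okafor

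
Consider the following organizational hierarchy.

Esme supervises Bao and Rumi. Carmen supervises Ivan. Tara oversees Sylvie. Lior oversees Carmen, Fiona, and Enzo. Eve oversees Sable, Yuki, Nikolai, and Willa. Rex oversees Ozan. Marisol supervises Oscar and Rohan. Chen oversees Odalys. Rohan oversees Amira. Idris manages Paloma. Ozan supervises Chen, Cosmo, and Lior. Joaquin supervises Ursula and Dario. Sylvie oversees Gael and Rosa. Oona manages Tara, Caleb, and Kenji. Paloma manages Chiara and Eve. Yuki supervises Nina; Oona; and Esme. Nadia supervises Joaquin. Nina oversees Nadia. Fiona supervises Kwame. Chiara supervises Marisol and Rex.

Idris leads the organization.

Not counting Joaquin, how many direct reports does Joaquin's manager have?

Joaquin reports to Nadia, and Nadia has no other direct reports. Joaquin has 0 peers.

0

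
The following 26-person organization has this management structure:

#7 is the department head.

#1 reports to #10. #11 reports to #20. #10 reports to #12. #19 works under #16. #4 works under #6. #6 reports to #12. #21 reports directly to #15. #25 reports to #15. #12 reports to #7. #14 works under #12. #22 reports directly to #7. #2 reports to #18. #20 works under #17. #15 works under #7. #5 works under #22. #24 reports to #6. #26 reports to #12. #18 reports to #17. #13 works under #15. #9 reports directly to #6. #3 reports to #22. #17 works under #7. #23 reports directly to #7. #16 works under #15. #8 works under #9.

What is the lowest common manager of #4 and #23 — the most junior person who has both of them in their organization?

#7

#4's chain of managers is #6, #12, #7. #23's chain of managers is #7. The first manager that appears in both chains is #7.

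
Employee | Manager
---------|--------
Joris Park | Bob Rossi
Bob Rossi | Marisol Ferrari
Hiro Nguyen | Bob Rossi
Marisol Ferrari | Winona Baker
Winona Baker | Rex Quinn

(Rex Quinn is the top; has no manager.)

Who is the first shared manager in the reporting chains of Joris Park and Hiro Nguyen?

Joris Park's chain of managers is Bob Rossi, Marisol Ferrari, Winona Baker, Rex Quinn. Hiro Nguyen's chain of managers is Bob Rossi, Marisol Ferrari, Winona Baker, Rex Quinn. The first manager that appears in both chains is Bob Rossi.

Bob Rossi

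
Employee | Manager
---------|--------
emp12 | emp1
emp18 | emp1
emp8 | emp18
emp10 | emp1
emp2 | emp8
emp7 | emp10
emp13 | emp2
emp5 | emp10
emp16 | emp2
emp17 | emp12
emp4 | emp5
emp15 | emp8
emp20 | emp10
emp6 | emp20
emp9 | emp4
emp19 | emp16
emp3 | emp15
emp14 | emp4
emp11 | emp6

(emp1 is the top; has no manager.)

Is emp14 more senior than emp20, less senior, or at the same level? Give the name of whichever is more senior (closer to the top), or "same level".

emp20

emp14 is 4 levels below emp1; emp20 is 2. emp20 is higher.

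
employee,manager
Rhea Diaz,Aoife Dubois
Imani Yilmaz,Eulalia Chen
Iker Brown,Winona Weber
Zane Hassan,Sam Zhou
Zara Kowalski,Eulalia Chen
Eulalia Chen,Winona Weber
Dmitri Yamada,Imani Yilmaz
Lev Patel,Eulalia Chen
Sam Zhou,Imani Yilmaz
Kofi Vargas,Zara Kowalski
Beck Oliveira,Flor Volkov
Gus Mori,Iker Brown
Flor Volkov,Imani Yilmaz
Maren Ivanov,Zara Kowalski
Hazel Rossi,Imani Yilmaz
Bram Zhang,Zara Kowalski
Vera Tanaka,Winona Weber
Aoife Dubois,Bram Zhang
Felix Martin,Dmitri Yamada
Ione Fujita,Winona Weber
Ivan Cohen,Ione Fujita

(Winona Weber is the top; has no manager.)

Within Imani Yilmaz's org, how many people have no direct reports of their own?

The people in Imani Yilmaz's organization with no one reporting to them are Hazel Rossi, Beck Oliveira, Zane Hassan, Felix Martin. That is 4.

4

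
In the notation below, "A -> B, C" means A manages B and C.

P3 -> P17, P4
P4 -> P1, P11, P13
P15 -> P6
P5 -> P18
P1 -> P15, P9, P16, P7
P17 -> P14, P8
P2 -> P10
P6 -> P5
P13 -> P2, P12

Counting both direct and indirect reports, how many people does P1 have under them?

P1 directly manages P15, P9, P16, P7. Under P15: P6, P5, P18 (3). P9 has no reports. P16 has no reports. P7 has no reports. So P1's organization is 4 direct reports plus everyone under them: 4 + 1 + 1 + 1 = 7.

7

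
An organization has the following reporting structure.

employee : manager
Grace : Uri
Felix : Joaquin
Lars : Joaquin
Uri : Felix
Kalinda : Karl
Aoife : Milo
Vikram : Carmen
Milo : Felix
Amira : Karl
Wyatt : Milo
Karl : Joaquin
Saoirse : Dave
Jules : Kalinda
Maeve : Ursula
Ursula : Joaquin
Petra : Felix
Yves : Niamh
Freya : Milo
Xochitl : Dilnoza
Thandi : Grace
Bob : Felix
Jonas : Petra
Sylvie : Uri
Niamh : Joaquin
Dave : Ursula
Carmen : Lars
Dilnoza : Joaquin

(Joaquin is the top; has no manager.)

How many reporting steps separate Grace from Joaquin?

Chain from Grace up to Joaquin: Grace → Uri → Felix → Joaquin. That is 3 steps up, so Grace is 3 levels below Joaquin.

3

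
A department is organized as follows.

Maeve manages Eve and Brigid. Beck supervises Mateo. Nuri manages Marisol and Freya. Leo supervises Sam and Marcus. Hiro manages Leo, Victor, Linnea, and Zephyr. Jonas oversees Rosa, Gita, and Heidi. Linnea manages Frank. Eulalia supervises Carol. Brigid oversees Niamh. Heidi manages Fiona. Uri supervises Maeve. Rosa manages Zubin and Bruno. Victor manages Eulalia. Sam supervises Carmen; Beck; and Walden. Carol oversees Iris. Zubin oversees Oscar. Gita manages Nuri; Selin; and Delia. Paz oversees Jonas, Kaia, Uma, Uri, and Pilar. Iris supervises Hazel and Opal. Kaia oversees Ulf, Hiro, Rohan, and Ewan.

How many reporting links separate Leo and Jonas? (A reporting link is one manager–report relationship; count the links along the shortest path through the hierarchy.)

Leo is 3 levels below Paz, and Jonas is 1 level below Paz (their lowest common manager). The shortest path runs up from Leo to Paz and back down to Jonas: 3 + 1 = 4 links.

4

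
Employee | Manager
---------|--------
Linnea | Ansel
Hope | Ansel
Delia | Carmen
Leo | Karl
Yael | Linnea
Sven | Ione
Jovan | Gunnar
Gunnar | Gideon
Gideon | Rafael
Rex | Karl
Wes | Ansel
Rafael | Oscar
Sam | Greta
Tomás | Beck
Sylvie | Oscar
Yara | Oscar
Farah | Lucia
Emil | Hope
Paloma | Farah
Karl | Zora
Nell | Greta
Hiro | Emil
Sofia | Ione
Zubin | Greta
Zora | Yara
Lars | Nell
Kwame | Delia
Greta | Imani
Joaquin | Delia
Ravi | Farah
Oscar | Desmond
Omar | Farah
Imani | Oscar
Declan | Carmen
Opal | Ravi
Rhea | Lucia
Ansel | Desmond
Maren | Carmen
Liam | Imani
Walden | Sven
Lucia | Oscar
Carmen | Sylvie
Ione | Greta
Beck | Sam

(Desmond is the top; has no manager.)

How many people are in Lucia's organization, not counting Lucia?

Lucia directly manages Farah, Rhea. Under Farah: Paloma, Omar, Ravi, Opal (4). Rhea has no reports. So Lucia's organization is 2 direct reports plus everyone under them: 5 + 1 = 6.

6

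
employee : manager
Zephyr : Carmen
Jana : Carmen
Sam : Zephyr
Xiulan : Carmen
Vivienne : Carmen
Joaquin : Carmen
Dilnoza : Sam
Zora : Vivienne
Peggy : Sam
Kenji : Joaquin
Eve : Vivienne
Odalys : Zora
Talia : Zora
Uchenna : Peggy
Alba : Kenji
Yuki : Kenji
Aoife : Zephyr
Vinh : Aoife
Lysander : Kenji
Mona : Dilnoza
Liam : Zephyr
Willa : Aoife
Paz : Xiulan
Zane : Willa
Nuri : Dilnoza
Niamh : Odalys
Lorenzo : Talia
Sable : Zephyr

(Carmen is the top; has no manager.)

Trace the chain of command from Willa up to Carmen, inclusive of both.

Willa -> Aoife -> Zephyr -> Carmen

Willa reports to Aoife. Aoife reports to Zephyr. Zephyr reports to Carmen. Carmen is at the top.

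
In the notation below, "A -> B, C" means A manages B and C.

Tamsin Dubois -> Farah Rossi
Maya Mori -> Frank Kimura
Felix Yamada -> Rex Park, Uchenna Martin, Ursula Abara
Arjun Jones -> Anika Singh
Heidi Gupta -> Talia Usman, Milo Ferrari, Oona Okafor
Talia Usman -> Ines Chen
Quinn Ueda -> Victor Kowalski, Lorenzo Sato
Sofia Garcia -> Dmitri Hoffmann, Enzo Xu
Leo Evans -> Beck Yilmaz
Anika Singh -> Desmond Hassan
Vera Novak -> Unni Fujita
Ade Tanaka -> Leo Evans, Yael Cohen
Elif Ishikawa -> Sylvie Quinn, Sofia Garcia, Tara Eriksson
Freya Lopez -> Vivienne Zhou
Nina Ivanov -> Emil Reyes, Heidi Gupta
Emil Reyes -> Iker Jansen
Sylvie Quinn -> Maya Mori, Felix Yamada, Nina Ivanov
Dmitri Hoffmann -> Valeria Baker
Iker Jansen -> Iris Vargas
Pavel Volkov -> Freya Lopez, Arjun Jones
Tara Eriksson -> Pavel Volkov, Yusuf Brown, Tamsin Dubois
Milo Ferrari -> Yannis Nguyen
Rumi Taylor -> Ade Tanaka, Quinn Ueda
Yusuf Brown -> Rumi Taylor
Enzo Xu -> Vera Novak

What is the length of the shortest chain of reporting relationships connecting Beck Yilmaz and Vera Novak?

Beck Yilmaz is 6 levels below Elif Ishikawa, and Vera Novak is 3 levels below Elif Ishikawa (their lowest common manager). The shortest path runs up from Beck Yilmaz to Elif Ishikawa and back down to Vera Novak: 6 + 3 = 9 links.

9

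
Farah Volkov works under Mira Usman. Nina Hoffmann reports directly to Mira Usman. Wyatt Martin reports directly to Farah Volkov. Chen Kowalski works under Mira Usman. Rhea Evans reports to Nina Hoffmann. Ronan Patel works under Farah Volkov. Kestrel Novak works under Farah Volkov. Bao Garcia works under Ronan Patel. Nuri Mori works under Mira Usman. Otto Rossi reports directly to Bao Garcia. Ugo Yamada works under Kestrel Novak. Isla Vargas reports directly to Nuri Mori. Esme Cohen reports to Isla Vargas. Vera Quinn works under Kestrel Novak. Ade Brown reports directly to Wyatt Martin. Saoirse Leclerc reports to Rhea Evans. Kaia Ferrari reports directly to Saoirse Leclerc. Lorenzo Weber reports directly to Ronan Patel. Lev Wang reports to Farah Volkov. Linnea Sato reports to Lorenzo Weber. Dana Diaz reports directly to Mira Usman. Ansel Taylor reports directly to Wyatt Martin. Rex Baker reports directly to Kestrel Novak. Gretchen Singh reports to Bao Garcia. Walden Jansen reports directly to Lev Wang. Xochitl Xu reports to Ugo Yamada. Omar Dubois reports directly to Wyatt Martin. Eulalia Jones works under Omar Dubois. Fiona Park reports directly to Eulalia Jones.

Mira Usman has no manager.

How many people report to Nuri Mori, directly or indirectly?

2

Nuri Mori directly manages Isla Vargas. Under Isla Vargas: Esme Cohen (1). That's 2 in total.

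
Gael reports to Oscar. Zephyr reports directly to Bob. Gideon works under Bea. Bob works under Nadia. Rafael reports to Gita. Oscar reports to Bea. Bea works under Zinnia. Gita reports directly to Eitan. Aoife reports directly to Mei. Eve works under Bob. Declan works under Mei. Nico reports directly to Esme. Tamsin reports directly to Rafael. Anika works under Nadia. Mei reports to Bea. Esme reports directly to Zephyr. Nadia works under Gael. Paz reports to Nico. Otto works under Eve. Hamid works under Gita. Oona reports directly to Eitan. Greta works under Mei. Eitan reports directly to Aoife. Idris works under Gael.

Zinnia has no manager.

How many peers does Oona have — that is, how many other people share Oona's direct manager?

Oona reports to Eitan. Eitan's other direct reports are Gita — 1 peer.

1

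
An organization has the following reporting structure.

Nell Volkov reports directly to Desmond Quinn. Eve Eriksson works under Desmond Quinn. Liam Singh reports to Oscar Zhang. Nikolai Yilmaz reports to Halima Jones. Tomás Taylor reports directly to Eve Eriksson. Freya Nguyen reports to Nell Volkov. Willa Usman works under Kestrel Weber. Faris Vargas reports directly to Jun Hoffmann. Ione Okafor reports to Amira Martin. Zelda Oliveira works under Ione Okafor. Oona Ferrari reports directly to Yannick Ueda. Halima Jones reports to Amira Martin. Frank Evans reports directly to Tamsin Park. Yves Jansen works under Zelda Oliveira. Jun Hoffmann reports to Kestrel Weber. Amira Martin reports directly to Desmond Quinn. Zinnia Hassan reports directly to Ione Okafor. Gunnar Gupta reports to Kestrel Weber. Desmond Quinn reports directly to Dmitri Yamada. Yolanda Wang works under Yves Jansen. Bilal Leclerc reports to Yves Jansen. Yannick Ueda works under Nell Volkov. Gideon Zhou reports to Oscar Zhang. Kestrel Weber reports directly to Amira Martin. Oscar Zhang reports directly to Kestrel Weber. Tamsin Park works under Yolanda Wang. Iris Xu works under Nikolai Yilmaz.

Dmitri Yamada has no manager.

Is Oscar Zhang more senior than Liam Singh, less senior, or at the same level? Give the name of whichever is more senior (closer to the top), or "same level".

Oscar Zhang

Oscar Zhang is 4 levels below Dmitri Yamada; Liam Singh is 5. Oscar Zhang is higher.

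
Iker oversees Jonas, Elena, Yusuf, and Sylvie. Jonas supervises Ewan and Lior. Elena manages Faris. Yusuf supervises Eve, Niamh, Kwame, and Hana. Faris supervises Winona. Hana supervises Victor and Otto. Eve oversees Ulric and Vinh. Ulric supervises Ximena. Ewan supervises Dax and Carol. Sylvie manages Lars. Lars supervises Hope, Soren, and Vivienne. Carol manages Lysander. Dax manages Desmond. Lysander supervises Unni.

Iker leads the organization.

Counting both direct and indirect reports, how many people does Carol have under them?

Carol directly manages Lysander. Under Lysander: Unni (1). That's 2 in total.

2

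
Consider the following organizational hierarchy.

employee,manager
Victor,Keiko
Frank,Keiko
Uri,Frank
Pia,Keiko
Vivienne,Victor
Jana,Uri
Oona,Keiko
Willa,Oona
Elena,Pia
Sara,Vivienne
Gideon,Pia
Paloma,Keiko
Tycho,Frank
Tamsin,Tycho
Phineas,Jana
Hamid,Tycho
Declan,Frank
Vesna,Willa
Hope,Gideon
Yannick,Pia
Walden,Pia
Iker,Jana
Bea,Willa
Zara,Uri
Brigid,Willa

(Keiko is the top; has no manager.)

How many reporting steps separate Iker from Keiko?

4

Chain from Iker up to Keiko: Iker → Jana → Uri → Frank → Keiko. That is 4 steps up, so Iker is 4 levels below Keiko.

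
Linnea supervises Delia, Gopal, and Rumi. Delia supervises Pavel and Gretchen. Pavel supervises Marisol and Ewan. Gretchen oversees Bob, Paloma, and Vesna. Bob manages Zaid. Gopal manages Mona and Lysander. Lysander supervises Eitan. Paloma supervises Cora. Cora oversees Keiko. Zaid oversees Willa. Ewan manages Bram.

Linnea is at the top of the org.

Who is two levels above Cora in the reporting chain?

Gretchen

Cora reports to Paloma, and Paloma reports to Gretchen. So Cora's skip-level manager is Gretchen.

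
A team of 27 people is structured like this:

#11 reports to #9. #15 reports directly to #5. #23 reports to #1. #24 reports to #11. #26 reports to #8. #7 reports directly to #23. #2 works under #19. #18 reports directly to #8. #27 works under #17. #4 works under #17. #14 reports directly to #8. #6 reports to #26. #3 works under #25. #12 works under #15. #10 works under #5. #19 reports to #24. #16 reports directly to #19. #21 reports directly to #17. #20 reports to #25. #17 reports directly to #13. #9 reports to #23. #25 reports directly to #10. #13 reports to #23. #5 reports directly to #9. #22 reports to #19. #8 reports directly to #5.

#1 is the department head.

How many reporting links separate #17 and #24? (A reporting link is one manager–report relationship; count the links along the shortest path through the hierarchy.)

#17 is 2 levels below #23, and #24 is 3 levels below #23 (their lowest common manager). The shortest path runs up from #17 to #23 and back down to #24: 2 + 3 = 5 links.

5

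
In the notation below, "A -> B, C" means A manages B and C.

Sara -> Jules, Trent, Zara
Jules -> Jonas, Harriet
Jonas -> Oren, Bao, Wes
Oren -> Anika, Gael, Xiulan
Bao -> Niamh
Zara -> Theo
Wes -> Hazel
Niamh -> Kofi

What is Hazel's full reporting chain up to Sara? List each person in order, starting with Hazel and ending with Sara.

Hazel reports to Wes. Wes reports to Jonas. Jonas reports to Jules. Jules reports to Sara. Sara is at the top.

Hazel -> Wes -> Jonas -> Jules -> Sara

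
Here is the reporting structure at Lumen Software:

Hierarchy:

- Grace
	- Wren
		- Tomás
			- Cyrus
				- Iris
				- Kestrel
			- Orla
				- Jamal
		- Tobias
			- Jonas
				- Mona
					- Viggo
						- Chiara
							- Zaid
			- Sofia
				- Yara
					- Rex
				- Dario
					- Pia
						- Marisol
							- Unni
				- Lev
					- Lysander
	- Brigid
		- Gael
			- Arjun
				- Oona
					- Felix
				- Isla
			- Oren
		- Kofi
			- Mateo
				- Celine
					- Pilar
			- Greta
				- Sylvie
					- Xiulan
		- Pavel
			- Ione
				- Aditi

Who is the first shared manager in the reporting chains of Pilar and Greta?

Pilar's chain of managers is Celine, Mateo, Kofi, Brigid, Grace. Greta's chain of managers is Kofi, Brigid, Grace. The first manager that appears in both chains is Kofi.

Kofi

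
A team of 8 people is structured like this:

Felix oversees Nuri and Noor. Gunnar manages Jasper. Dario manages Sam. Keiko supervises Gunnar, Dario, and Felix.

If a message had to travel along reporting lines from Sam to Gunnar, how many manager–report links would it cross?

3

Sam is 2 levels below Keiko, and Gunnar is 1 level below Keiko (their lowest common manager). The shortest path runs up from Sam to Keiko and back down to Gunnar: 2 + 1 = 3 links.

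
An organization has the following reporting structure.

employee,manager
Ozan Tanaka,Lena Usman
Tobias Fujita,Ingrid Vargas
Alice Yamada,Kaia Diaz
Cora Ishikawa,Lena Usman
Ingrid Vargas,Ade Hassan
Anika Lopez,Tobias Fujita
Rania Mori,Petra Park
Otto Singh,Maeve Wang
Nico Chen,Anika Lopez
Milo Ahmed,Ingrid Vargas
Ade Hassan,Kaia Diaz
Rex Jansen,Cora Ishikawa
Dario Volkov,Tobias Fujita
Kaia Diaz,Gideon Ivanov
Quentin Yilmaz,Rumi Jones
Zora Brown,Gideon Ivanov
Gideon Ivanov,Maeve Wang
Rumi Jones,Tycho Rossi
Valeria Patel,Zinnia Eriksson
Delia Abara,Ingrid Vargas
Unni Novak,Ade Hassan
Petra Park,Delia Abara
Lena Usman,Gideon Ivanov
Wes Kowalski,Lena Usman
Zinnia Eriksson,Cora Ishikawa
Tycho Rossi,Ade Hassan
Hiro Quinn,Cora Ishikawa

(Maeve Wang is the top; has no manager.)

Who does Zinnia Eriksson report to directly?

Zinnia Eriksson reports directly to Cora Ishikawa.

Cora Ishikawa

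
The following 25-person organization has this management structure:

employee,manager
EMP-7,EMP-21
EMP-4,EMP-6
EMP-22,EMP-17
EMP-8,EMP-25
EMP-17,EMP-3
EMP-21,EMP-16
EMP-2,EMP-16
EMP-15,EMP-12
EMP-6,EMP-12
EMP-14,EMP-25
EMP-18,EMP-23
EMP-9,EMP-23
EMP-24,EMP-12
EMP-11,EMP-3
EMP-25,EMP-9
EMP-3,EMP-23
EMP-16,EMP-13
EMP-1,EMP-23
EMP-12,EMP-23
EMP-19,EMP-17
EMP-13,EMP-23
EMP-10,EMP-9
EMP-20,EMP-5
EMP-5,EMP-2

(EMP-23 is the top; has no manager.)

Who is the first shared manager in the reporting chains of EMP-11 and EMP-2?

EMP-11's chain of managers is EMP-3, EMP-23. EMP-2's chain of managers is EMP-16, EMP-13, EMP-23. The first manager that appears in both chains is EMP-23.

EMP-23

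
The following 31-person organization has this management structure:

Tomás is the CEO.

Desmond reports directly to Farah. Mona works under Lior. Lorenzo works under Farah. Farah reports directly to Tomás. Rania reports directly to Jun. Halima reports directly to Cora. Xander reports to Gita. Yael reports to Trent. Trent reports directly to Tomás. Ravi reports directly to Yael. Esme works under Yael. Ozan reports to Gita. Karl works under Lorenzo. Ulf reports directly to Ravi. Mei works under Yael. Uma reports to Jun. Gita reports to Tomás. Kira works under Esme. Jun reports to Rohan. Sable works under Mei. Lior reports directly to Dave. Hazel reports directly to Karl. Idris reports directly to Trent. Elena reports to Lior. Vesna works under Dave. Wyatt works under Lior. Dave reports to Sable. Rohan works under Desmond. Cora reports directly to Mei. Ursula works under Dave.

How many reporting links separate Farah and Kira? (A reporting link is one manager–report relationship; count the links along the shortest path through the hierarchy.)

Farah is 1 level below Tomás, and Kira is 4 levels below Tomás (their lowest common manager). The shortest path runs up from Farah to Tomás and back down to Kira: 1 + 4 = 5 links.

5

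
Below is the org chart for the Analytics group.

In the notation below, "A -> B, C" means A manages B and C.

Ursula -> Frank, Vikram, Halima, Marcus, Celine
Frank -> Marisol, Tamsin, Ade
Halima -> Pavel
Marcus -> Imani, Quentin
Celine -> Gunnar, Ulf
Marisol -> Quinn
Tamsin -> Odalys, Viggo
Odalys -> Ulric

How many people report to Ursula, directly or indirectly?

17

Ursula directly manages Frank, Vikram, Halima, Marcus, Celine. Under Frank: Ade, Tamsin, Viggo, Odalys, Ulric, Marisol, Quinn (7). Vikram has no reports. Under Halima: Pavel (1). Under Marcus: Quentin, Imani (2). Under Celine: Ulf, Gunnar (2). So Ursula's organization is 5 direct reports plus everyone under them: 8 + 1 + 2 + 3 + 3 = 17.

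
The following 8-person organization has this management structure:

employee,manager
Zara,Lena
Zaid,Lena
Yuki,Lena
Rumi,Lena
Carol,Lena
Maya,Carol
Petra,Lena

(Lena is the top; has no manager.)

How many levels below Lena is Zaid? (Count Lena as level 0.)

1

Chain from Zaid up to Lena: Zaid → Lena. That is 1 step up, so Zaid is 1 level below Lena.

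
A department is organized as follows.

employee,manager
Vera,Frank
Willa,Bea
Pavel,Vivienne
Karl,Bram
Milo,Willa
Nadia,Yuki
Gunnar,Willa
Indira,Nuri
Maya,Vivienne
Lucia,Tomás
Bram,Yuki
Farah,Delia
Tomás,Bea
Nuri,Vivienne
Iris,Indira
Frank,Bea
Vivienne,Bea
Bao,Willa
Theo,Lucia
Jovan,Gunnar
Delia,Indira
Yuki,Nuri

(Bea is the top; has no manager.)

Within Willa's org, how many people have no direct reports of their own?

3

The people in Willa's organization with no one reporting to them are Bao, Jovan, Milo. That is 3.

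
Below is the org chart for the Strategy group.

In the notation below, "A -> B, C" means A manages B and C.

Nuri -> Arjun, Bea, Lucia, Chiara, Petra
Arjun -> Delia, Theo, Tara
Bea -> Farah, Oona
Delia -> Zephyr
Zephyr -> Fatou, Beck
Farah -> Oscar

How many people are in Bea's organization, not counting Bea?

3

Bea directly manages Farah, Oona. Under Farah: Oscar (1). Oona has no reports. So Bea's organization is 2 direct reports plus everyone under them: 2 + 1 = 3.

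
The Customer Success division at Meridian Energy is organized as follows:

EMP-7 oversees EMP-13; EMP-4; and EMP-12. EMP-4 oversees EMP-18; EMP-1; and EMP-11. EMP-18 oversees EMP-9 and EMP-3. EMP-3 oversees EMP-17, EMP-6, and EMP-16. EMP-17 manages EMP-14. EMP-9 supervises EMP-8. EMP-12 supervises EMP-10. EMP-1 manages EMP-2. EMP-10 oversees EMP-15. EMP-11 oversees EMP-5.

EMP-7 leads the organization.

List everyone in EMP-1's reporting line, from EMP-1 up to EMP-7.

EMP-1 reports to EMP-4. EMP-4 reports to EMP-7. EMP-7 is at the top.

EMP-1 -> EMP-4 -> EMP-7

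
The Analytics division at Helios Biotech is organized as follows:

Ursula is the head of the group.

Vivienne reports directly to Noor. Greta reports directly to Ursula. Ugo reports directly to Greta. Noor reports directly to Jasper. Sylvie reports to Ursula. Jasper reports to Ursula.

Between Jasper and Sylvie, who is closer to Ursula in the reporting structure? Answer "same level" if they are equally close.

same level

Both Jasper and Sylvie are 1 level below Ursula.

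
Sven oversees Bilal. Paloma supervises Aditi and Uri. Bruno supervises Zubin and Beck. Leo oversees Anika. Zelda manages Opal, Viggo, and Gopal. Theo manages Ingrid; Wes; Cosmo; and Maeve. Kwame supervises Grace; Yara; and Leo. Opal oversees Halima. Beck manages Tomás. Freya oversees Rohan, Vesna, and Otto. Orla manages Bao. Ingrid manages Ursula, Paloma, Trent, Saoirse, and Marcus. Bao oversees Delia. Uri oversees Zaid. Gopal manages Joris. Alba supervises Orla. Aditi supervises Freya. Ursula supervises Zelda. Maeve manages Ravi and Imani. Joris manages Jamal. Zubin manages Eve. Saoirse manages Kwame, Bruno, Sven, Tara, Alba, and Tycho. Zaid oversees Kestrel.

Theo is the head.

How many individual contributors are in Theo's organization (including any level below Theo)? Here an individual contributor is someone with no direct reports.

The people in Theo's organization with no one reporting to them are Wes, Cosmo, Imani, Ravi, Halima, Viggo, Jamal, Trent, Tycho, Yara, Grace, Anika, Tara, Bilal, Eve, Tomás, Delia, Marcus, Otto, Vesna, Rohan, Kestrel. That is 22.

22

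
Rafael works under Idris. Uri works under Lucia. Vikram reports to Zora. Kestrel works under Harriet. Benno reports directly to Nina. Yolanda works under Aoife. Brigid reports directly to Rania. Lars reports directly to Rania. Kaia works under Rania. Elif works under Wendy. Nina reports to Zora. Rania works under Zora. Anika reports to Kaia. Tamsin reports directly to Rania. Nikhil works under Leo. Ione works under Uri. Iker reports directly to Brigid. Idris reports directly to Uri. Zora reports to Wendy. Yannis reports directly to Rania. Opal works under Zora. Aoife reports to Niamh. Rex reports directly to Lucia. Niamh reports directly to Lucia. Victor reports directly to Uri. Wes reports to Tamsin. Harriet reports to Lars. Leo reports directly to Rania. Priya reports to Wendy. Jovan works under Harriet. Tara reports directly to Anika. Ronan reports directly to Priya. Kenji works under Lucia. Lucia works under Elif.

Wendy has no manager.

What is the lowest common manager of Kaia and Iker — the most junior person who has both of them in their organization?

Kaia's chain of managers is Rania, Zora, Wendy. Iker's chain of managers is Brigid, Rania, Zora, Wendy. The first manager that appears in both chains is Rania.

Rania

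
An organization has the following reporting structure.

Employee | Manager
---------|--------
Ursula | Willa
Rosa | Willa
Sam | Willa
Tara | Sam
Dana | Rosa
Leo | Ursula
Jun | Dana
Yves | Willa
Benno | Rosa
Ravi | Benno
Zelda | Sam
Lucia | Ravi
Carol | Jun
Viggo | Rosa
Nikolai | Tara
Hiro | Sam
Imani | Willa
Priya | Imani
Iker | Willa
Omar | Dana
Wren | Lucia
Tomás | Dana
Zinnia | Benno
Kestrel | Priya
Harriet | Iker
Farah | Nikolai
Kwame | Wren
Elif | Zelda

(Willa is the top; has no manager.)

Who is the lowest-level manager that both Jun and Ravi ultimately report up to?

Jun's chain of managers is Dana, Rosa, Willa. Ravi's chain of managers is Benno, Rosa, Willa. The first manager that appears in both chains is Rosa.

Rosa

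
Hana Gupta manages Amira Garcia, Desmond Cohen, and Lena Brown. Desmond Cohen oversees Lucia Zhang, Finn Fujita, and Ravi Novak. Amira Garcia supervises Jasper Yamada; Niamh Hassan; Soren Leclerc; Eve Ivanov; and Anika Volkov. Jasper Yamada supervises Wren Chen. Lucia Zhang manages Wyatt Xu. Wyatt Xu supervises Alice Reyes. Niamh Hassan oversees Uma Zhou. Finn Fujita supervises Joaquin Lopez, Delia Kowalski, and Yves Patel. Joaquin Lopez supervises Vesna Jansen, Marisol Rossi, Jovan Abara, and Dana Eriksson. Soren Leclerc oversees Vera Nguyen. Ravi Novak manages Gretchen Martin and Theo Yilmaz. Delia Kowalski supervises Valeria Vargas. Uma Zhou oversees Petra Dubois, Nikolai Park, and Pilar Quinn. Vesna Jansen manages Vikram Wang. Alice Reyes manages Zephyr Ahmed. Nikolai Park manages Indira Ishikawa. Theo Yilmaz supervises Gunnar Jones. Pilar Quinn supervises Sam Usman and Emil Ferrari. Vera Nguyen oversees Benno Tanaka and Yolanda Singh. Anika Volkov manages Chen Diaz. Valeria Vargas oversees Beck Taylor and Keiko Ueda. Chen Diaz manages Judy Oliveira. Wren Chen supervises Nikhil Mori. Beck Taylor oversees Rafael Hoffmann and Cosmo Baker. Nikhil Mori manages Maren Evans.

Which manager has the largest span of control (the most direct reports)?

Amira Garcia

Direct-report counts: Hana Gupta has 3; Amira Garcia has 5; Anika Volkov has 1; Chen Diaz has 1; Soren Leclerc has 1; Vera Nguyen has 2; Niamh Hassan has 1; Uma Zhou has 3; Pilar Quinn has 2; Nikolai Park has 1; Jasper Yamada has 1; Wren Chen has 1; Nikhil Mori has 1; Desmond Cohen has 3; Ravi Novak has 2; Theo Yilmaz has 1; Finn Fujita has 3; Delia Kowalski has 1; Valeria Vargas has 2; Beck Taylor has 2; Joaquin Lopez has 4; Vesna Jansen has 1; Lucia Zhang has 1; Wyatt Xu has 1; Alice Reyes has 1. The largest is 5, held by Amira Garcia.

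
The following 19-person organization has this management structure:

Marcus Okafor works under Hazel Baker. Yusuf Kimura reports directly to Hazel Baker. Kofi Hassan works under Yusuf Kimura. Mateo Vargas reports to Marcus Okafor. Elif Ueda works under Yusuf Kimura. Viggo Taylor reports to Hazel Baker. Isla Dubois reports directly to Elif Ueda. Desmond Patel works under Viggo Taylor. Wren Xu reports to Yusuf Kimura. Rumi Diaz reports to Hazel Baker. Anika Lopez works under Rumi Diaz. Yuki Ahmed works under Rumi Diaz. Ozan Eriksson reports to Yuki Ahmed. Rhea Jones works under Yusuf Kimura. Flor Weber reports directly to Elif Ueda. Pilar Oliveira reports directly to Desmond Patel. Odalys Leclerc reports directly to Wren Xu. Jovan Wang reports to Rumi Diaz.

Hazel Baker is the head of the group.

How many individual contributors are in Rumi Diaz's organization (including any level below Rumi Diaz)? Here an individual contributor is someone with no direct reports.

The people in Rumi Diaz's organization with no one reporting to them are Jovan Wang, Ozan Eriksson, Anika Lopez. That is 3.

3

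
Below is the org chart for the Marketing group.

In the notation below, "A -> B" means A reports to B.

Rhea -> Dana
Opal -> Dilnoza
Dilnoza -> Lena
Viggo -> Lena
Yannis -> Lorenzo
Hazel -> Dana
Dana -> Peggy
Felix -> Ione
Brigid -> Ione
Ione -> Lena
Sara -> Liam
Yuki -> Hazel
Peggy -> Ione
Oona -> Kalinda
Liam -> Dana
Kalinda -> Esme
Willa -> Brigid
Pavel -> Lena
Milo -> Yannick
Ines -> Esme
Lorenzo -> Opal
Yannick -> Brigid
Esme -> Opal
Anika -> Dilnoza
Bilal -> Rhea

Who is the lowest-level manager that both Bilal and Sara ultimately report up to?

Bilal's chain of managers is Rhea, Dana, Peggy, Ione, Lena. Sara's chain of managers is Liam, Dana, Peggy, Ione, Lena. The first manager that appears in both chains is Dana.

Dana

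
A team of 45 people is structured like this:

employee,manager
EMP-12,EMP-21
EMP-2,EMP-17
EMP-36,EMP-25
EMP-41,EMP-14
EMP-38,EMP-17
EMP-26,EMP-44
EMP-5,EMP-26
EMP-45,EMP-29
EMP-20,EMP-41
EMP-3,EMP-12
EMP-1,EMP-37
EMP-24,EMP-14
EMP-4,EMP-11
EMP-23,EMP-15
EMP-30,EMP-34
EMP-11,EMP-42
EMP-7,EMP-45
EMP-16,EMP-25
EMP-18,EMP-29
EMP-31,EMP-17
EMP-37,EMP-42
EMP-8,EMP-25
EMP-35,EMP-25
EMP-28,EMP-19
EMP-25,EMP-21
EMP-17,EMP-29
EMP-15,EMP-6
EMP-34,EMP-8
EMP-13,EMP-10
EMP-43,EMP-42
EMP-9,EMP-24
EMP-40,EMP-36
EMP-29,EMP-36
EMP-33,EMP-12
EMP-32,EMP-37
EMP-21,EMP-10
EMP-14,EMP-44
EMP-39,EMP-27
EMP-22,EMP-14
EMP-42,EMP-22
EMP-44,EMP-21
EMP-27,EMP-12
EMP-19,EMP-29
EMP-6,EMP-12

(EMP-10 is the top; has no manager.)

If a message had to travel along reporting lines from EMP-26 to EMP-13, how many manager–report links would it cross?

EMP-26 is 3 levels below EMP-10, and EMP-13 is 1 level below EMP-10 (their lowest common manager). The shortest path runs up from EMP-26 to EMP-10 and back down to EMP-13: 3 + 1 = 4 links.

4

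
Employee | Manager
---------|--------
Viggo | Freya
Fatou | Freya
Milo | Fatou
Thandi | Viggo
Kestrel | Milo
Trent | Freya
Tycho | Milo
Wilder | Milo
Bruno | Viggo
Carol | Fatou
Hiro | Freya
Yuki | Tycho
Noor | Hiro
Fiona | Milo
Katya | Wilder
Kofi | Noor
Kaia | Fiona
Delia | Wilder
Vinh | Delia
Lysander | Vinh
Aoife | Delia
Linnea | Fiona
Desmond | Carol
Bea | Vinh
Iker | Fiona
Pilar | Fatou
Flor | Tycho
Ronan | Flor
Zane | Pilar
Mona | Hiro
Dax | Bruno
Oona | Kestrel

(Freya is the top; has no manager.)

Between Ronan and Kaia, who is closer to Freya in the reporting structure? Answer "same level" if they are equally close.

Ronan is 5 levels below Freya; Kaia is 4. Kaia is higher.

Kaia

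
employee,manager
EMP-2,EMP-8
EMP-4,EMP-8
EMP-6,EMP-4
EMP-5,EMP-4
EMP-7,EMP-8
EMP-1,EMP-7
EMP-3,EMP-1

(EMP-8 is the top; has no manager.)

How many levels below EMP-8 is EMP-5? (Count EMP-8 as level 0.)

2

Chain from EMP-5 up to EMP-8: EMP-5 → EMP-4 → EMP-8. That is 2 steps up, so EMP-5 is 2 levels below EMP-8.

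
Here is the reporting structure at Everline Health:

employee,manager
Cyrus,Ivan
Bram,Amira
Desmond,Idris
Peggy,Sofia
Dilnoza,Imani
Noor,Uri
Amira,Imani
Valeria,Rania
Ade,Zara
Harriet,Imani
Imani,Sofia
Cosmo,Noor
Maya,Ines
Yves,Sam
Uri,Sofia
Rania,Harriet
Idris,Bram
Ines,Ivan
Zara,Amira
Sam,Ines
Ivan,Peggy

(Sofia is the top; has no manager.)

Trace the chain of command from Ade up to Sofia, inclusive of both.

Ade reports to Zara. Zara reports to Amira. Amira reports to Imani. Imani reports to Sofia. Sofia is at the top.

Ade -> Zara -> Amira -> Imani -> Sofia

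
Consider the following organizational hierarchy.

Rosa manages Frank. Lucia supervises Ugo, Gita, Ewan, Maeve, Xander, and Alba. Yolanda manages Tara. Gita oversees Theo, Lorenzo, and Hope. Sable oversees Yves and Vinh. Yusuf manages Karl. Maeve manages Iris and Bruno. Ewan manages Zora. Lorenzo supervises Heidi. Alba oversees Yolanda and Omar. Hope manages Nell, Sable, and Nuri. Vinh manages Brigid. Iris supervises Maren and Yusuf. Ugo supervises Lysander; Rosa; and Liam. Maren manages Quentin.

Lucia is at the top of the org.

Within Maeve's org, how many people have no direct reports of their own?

The people in Maeve's organization with no one reporting to them are Quentin, Karl, Bruno. That is 3.

3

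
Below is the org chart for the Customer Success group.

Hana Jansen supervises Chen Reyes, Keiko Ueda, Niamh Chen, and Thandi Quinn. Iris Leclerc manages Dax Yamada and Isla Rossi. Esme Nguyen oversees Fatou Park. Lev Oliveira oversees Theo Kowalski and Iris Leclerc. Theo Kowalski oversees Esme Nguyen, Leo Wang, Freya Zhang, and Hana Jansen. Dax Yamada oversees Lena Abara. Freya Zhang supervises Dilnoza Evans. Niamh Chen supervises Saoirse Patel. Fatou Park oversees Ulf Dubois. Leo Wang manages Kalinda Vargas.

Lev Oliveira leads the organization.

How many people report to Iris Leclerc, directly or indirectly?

Iris Leclerc directly manages Dax Yamada, Isla Rossi. Under Dax Yamada: Lena Abara (1). Isla Rossi has no reports. So Iris Leclerc's organization is 2 direct reports plus everyone under them: 2 + 1 = 3.

3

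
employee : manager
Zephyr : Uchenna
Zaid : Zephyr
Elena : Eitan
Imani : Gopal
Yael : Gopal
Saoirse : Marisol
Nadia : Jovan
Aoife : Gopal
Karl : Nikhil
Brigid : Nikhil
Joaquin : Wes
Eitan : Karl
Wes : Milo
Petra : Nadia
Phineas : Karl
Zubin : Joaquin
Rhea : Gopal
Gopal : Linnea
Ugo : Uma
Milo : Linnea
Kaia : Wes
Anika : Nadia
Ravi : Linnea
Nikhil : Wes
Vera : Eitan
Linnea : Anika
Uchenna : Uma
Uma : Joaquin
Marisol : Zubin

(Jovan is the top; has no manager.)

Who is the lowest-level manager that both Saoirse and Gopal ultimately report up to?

Saoirse's chain of managers is Marisol, Zubin, Joaquin, Wes, Milo, Linnea, Anika, Nadia, Jovan. Gopal's chain of managers is Linnea, Anika, Nadia, Jovan. The first manager that appears in both chains is Linnea.

Linnea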